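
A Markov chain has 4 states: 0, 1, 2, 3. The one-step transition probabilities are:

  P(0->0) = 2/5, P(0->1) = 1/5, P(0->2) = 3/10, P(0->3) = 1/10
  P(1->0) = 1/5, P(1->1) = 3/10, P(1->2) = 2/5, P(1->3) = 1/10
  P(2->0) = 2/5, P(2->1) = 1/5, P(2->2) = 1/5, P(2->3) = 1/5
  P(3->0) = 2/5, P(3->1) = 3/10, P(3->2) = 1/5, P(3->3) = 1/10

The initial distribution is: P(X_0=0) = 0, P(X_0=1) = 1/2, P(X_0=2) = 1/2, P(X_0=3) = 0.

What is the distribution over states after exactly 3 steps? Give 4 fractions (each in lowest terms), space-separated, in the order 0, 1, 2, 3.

Propagating the distribution step by step (d_{t+1} = d_t * P):
d_0 = (0=0, 1=1/2, 2=1/2, 3=0)
  d_1[0] = 0*2/5 + 1/2*1/5 + 1/2*2/5 + 0*2/5 = 3/10
  d_1[1] = 0*1/5 + 1/2*3/10 + 1/2*1/5 + 0*3/10 = 1/4
  d_1[2] = 0*3/10 + 1/2*2/5 + 1/2*1/5 + 0*1/5 = 3/10
  d_1[3] = 0*1/10 + 1/2*1/10 + 1/2*1/5 + 0*1/10 = 3/20
d_1 = (0=3/10, 1=1/4, 2=3/10, 3=3/20)
  d_2[0] = 3/10*2/5 + 1/4*1/5 + 3/10*2/5 + 3/20*2/5 = 7/20
  d_2[1] = 3/10*1/5 + 1/4*3/10 + 3/10*1/5 + 3/20*3/10 = 6/25
  d_2[2] = 3/10*3/10 + 1/4*2/5 + 3/10*1/5 + 3/20*1/5 = 7/25
  d_2[3] = 3/10*1/10 + 1/4*1/10 + 3/10*1/5 + 3/20*1/10 = 13/100
d_2 = (0=7/20, 1=6/25, 2=7/25, 3=13/100)
  d_3[0] = 7/20*2/5 + 6/25*1/5 + 7/25*2/5 + 13/100*2/5 = 44/125
  d_3[1] = 7/20*1/5 + 6/25*3/10 + 7/25*1/5 + 13/100*3/10 = 237/1000
  d_3[2] = 7/20*3/10 + 6/25*2/5 + 7/25*1/5 + 13/100*1/5 = 283/1000
  d_3[3] = 7/20*1/10 + 6/25*1/10 + 7/25*1/5 + 13/100*1/10 = 16/125
d_3 = (0=44/125, 1=237/1000, 2=283/1000, 3=16/125)

Answer: 44/125 237/1000 283/1000 16/125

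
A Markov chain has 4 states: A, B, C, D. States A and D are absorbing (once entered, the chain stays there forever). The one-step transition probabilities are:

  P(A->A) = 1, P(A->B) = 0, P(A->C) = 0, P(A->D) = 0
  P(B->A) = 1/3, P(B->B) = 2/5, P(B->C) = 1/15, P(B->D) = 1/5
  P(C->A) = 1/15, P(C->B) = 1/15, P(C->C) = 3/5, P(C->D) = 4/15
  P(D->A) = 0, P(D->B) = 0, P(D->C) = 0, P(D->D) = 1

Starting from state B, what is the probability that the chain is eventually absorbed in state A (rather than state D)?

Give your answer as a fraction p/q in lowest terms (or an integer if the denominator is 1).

Let a_i = P(absorbed in A | start in state i).
Boundary conditions: a_A = 1, a_D = 0.
For each transient state i, a_i = sum_j P(i->j) * a_j:
  a_B = 1/3*a_A + 2/5*a_B + 1/15*a_C + 1/5*a_D
  a_C = 1/15*a_A + 1/15*a_B + 3/5*a_C + 4/15*a_D

Substituting a_A = 1 and a_D = 0, rearrange to (I - Q) a = r where r[i] = P(i -> A):
  [3/5, -1/15] . (a_B, a_C) = 1/3
  [-1/15, 2/5] . (a_B, a_C) = 1/15

Solving yields:
  a_B = 31/53
  a_C = 14/53

Starting state is B, so the absorption probability is a_B = 31/53.

Answer: 31/53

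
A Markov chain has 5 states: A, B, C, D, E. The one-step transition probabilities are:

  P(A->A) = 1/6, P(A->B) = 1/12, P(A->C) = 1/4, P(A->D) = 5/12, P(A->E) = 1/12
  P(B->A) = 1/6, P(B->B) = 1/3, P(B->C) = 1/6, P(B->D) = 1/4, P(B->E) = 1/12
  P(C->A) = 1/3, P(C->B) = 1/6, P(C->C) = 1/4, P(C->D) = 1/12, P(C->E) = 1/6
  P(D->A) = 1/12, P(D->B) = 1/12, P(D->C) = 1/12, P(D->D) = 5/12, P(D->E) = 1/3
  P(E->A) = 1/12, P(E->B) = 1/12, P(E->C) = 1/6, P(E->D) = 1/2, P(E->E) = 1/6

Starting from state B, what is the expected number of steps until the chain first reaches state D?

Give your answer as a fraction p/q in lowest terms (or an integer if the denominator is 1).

Let h_i = expected steps to first reach D from state i.
Boundary: h_D = 0.
First-step equations for the other states:
  h_A = 1 + 1/6*h_A + 1/12*h_B + 1/4*h_C + 5/12*h_D + 1/12*h_E
  h_B = 1 + 1/6*h_A + 1/3*h_B + 1/6*h_C + 1/4*h_D + 1/12*h_E
  h_C = 1 + 1/3*h_A + 1/6*h_B + 1/4*h_C + 1/12*h_D + 1/6*h_E
  h_E = 1 + 1/12*h_A + 1/12*h_B + 1/6*h_C + 1/2*h_D + 1/6*h_E

Substituting h_D = 0 and rearranging gives the linear system (I - Q) h = 1:
  [5/6, -1/12, -1/4, -1/12] . (h_A, h_B, h_C, h_E) = 1
  [-1/6, 2/3, -1/6, -1/12] . (h_A, h_B, h_C, h_E) = 1
  [-1/3, -1/6, 3/4, -1/6] . (h_A, h_B, h_C, h_E) = 1
  [-1/12, -1/12, -1/6, 5/6] . (h_A, h_B, h_C, h_E) = 1

Solving yields:
  h_A = 4832/1579
  h_B = 5724/1579
  h_C = 6468/1579
  h_E = 4244/1579

Starting state is B, so the expected hitting time is h_B = 5724/1579.

Answer: 5724/1579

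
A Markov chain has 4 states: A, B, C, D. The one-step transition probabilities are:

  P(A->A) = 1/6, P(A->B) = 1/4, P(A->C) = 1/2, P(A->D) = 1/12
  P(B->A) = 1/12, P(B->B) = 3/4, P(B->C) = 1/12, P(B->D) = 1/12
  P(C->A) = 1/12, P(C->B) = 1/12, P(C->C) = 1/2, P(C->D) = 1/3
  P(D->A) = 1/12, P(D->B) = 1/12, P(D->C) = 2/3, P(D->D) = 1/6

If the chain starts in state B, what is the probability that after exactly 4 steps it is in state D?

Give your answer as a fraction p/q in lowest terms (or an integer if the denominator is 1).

Answer: 3373/20736

Derivation:
Computing P^4 by repeated multiplication:
P^1 =
  A: [1/6, 1/4, 1/2, 1/12]
  B: [1/12, 3/4, 1/12, 1/12]
  C: [1/12, 1/12, 1/2, 1/3]
  D: [1/12, 1/12, 2/3, 1/6]
P^2 =
  A: [7/72, 5/18, 59/144, 31/144]
  B: [13/144, 43/72, 29/144, 1/9]
  C: [13/144, 11/72, 25/48, 17/72]
  D: [13/144, 11/72, 71/144, 19/72]
P^3 =
  A: [79/864, 41/144, 121/288, 11/54]
  B: [157/1728, 143/288, 233/864, 247/1728]
  C: [157/1728, 173/864, 137/288, 403/1728]
  D: [157/1728, 173/864, 415/864, 395/1728]
P^4 =
  A: [943/10368, 1495/5184, 2153/5184, 2129/10368]
  B: [1885/20736, 4453/10368, 1643/5184, 3373/20736]
  C: [1885/20736, 2405/10368, 787/1728, 4597/20736]
  D: [1885/20736, 2405/10368, 2357/5184, 4613/20736]

(P^4)[B -> D] = 3373/20736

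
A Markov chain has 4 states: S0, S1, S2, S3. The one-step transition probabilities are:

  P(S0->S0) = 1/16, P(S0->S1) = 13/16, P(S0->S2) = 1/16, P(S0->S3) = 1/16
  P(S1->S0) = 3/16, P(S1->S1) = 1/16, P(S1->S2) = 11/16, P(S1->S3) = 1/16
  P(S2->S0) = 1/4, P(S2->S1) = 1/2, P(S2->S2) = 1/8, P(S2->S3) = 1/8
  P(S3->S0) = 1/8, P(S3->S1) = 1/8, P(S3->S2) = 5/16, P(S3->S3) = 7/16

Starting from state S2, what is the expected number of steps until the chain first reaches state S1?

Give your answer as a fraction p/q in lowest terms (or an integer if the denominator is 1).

Answer: 828/413

Derivation:
Let h_i = expected steps to first reach S1 from state i.
Boundary: h_S1 = 0.
First-step equations for the other states:
  h_S0 = 1 + 1/16*h_S0 + 13/16*h_S1 + 1/16*h_S2 + 1/16*h_S3
  h_S2 = 1 + 1/4*h_S0 + 1/2*h_S1 + 1/8*h_S2 + 1/8*h_S3
  h_S3 = 1 + 1/8*h_S0 + 1/8*h_S1 + 5/16*h_S2 + 7/16*h_S3

Substituting h_S1 = 0 and rearranging gives the linear system (I - Q) h = 1:
  [15/16, -1/16, -1/16] . (h_S0, h_S2, h_S3) = 1
  [-1/4, 7/8, -1/8] . (h_S0, h_S2, h_S3) = 1
  [-1/8, -5/16, 9/16] . (h_S0, h_S2, h_S3) = 1

Solving yields:
  h_S0 = 584/413
  h_S2 = 828/413
  h_S3 = 1324/413

Starting state is S2, so the expected hitting time is h_S2 = 828/413.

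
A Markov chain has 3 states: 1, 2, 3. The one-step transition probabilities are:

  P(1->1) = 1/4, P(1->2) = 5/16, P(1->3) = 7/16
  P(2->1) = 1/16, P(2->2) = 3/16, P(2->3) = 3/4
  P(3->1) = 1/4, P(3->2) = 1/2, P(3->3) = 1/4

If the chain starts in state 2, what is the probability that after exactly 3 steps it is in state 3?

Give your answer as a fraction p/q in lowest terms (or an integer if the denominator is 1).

Answer: 2069/4096

Derivation:
Computing P^3 by repeated multiplication:
P^1 =
  1: [1/4, 5/16, 7/16]
  2: [1/16, 3/16, 3/4]
  3: [1/4, 1/2, 1/4]
P^2 =
  1: [49/256, 91/256, 29/64]
  2: [55/256, 55/128, 91/256]
  3: [5/32, 19/64, 35/64]
P^3 =
  1: [751/4096, 723/2048, 1899/4096]
  2: [347/2048, 1333/4096, 2069/4096]
  3: [199/1024, 387/1024, 219/512]

(P^3)[2 -> 3] = 2069/4096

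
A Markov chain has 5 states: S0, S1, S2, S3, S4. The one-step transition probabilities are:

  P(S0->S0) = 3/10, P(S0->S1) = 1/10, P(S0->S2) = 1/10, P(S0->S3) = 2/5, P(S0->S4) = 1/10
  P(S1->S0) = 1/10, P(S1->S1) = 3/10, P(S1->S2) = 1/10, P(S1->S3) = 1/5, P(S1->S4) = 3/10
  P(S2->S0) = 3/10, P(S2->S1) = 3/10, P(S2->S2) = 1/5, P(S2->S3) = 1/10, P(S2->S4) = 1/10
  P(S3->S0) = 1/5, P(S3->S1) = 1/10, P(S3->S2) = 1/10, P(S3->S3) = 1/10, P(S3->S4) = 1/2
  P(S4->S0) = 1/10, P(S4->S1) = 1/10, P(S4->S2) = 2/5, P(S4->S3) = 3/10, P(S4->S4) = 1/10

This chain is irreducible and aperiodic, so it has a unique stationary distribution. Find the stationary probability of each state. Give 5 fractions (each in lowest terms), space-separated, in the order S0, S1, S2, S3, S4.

Answer: 163/819 421/2457 911/4914 544/2457 365/1638

Derivation:
The stationary distribution satisfies pi = pi * P, i.e.:
  pi_S0 = 3/10*pi_S0 + 1/10*pi_S1 + 3/10*pi_S2 + 1/5*pi_S3 + 1/10*pi_S4
  pi_S1 = 1/10*pi_S0 + 3/10*pi_S1 + 3/10*pi_S2 + 1/10*pi_S3 + 1/10*pi_S4
  pi_S2 = 1/10*pi_S0 + 1/10*pi_S1 + 1/5*pi_S2 + 1/10*pi_S3 + 2/5*pi_S4
  pi_S3 = 2/5*pi_S0 + 1/5*pi_S1 + 1/10*pi_S2 + 1/10*pi_S3 + 3/10*pi_S4
  pi_S4 = 1/10*pi_S0 + 3/10*pi_S1 + 1/10*pi_S2 + 1/2*pi_S3 + 1/10*pi_S4
with normalization: pi_S0 + pi_S1 + pi_S2 + pi_S3 + pi_S4 = 1.

Using the first 4 balance equations plus normalization, the linear system A*pi = b is:
  [-7/10, 1/10, 3/10, 1/5, 1/10] . pi = 0
  [1/10, -7/10, 3/10, 1/10, 1/10] . pi = 0
  [1/10, 1/10, -4/5, 1/10, 2/5] . pi = 0
  [2/5, 1/5, 1/10, -9/10, 3/10] . pi = 0
  [1, 1, 1, 1, 1] . pi = 1

Solving yields:
  pi_S0 = 163/819
  pi_S1 = 421/2457
  pi_S2 = 911/4914
  pi_S3 = 544/2457
  pi_S4 = 365/1638

Verification (pi * P):
  163/819*3/10 + 421/2457*1/10 + 911/4914*3/10 + 544/2457*1/5 + 365/1638*1/10 = 163/819 = pi_S0  (ok)
  163/819*1/10 + 421/2457*3/10 + 911/4914*3/10 + 544/2457*1/10 + 365/1638*1/10 = 421/2457 = pi_S1  (ok)
  163/819*1/10 + 421/2457*1/10 + 911/4914*1/5 + 544/2457*1/10 + 365/1638*2/5 = 911/4914 = pi_S2  (ok)
  163/819*2/5 + 421/2457*1/5 + 911/4914*1/10 + 544/2457*1/10 + 365/1638*3/10 = 544/2457 = pi_S3  (ok)
  163/819*1/10 + 421/2457*3/10 + 911/4914*1/10 + 544/2457*1/2 + 365/1638*1/10 = 365/1638 = pi_S4  (ok)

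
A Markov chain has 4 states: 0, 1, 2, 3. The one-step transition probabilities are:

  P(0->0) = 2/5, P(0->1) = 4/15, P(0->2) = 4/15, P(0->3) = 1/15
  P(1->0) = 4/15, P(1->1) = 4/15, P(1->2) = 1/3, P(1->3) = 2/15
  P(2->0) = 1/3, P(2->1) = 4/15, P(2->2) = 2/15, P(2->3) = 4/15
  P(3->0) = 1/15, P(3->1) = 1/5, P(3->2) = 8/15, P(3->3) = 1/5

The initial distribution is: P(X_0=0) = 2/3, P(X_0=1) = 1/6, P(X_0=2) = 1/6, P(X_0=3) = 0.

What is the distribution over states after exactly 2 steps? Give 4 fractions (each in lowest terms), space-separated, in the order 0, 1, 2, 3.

Answer: 419/1350 7/27 7/25 203/1350

Derivation:
Propagating the distribution step by step (d_{t+1} = d_t * P):
d_0 = (0=2/3, 1=1/6, 2=1/6, 3=0)
  d_1[0] = 2/3*2/5 + 1/6*4/15 + 1/6*1/3 + 0*1/15 = 11/30
  d_1[1] = 2/3*4/15 + 1/6*4/15 + 1/6*4/15 + 0*1/5 = 4/15
  d_1[2] = 2/3*4/15 + 1/6*1/3 + 1/6*2/15 + 0*8/15 = 23/90
  d_1[3] = 2/3*1/15 + 1/6*2/15 + 1/6*4/15 + 0*1/5 = 1/9
d_1 = (0=11/30, 1=4/15, 2=23/90, 3=1/9)
  d_2[0] = 11/30*2/5 + 4/15*4/15 + 23/90*1/3 + 1/9*1/15 = 419/1350
  d_2[1] = 11/30*4/15 + 4/15*4/15 + 23/90*4/15 + 1/9*1/5 = 7/27
  d_2[2] = 11/30*4/15 + 4/15*1/3 + 23/90*2/15 + 1/9*8/15 = 7/25
  d_2[3] = 11/30*1/15 + 4/15*2/15 + 23/90*4/15 + 1/9*1/5 = 203/1350
d_2 = (0=419/1350, 1=7/27, 2=7/25, 3=203/1350)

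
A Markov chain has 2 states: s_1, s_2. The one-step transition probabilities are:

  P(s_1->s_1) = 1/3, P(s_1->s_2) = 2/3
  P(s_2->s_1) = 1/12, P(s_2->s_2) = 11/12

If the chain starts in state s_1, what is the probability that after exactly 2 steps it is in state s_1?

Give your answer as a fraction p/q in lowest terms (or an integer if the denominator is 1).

Answer: 1/6

Derivation:
Computing P^2 by repeated multiplication:
P^1 =
  s_1: [1/3, 2/3]
  s_2: [1/12, 11/12]
P^2 =
  s_1: [1/6, 5/6]
  s_2: [5/48, 43/48]

(P^2)[s_1 -> s_1] = 1/6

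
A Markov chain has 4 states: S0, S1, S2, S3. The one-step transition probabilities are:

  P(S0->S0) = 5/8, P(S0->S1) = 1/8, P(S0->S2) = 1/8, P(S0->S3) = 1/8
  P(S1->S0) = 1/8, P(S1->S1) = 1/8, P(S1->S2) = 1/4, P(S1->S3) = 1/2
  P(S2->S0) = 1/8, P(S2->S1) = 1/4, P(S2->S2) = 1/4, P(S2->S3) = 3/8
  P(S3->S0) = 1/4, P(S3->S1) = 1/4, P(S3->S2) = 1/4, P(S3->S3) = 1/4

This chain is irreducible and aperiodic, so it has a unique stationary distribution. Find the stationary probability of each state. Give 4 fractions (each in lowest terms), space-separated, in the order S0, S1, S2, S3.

The stationary distribution satisfies pi = pi * P, i.e.:
  pi_S0 = 5/8*pi_S0 + 1/8*pi_S1 + 1/8*pi_S2 + 1/4*pi_S3
  pi_S1 = 1/8*pi_S0 + 1/8*pi_S1 + 1/4*pi_S2 + 1/4*pi_S3
  pi_S2 = 1/8*pi_S0 + 1/4*pi_S1 + 1/4*pi_S2 + 1/4*pi_S3
  pi_S3 = 1/8*pi_S0 + 1/2*pi_S1 + 3/8*pi_S2 + 1/4*pi_S3
with normalization: pi_S0 + pi_S1 + pi_S2 + pi_S3 = 1.

Using the first 3 balance equations plus normalization, the linear system A*pi = b is:
  [-3/8, 1/8, 1/8, 1/4] . pi = 0
  [1/8, -7/8, 1/4, 1/4] . pi = 0
  [1/8, 1/4, -3/4, 1/4] . pi = 0
  [1, 1, 1, 1] . pi = 1

Solving yields:
  pi_S0 = 110/343
  pi_S1 = 64/343
  pi_S2 = 72/343
  pi_S3 = 97/343

Verification (pi * P):
  110/343*5/8 + 64/343*1/8 + 72/343*1/8 + 97/343*1/4 = 110/343 = pi_S0  (ok)
  110/343*1/8 + 64/343*1/8 + 72/343*1/4 + 97/343*1/4 = 64/343 = pi_S1  (ok)
  110/343*1/8 + 64/343*1/4 + 72/343*1/4 + 97/343*1/4 = 72/343 = pi_S2  (ok)
  110/343*1/8 + 64/343*1/2 + 72/343*3/8 + 97/343*1/4 = 97/343 = pi_S3  (ok)

Answer: 110/343 64/343 72/343 97/343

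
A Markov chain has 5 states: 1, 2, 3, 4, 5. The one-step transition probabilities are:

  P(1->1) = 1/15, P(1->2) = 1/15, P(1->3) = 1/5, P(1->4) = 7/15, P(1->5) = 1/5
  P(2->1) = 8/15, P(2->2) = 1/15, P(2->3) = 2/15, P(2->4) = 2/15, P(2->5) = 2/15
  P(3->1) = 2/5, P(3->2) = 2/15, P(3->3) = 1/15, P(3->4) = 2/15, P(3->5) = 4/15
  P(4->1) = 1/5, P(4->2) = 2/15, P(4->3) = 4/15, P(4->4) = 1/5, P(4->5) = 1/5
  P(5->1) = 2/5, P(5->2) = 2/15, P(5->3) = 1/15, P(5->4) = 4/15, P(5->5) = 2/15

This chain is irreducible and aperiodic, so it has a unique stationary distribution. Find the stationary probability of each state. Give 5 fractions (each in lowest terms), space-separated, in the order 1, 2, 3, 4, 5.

The stationary distribution satisfies pi = pi * P, i.e.:
  pi_1 = 1/15*pi_1 + 8/15*pi_2 + 2/5*pi_3 + 1/5*pi_4 + 2/5*pi_5
  pi_2 = 1/15*pi_1 + 1/15*pi_2 + 2/15*pi_3 + 2/15*pi_4 + 2/15*pi_5
  pi_3 = 1/5*pi_1 + 2/15*pi_2 + 1/15*pi_3 + 4/15*pi_4 + 1/15*pi_5
  pi_4 = 7/15*pi_1 + 2/15*pi_2 + 2/15*pi_3 + 1/5*pi_4 + 4/15*pi_5
  pi_5 = 1/5*pi_1 + 2/15*pi_2 + 4/15*pi_3 + 1/5*pi_4 + 2/15*pi_5
with normalization: pi_1 + pi_2 + pi_3 + pi_4 + pi_5 = 1.

Using the first 4 balance equations plus normalization, the linear system A*pi = b is:
  [-14/15, 8/15, 2/5, 1/5, 2/5] . pi = 0
  [1/15, -14/15, 2/15, 2/15, 2/15] . pi = 0
  [1/5, 2/15, -14/15, 4/15, 1/15] . pi = 0
  [7/15, 2/15, 2/15, -4/5, 4/15] . pi = 0
  [1, 1, 1, 1, 1] . pi = 1

Solving yields:
  pi_1 = 1834/6773
  pi_2 = 732/6773
  pi_3 = 3319/20319
  pi_4 = 5422/20319
  pi_5 = 3880/20319

Verification (pi * P):
  1834/6773*1/15 + 732/6773*8/15 + 3319/20319*2/5 + 5422/20319*1/5 + 3880/20319*2/5 = 1834/6773 = pi_1  (ok)
  1834/6773*1/15 + 732/6773*1/15 + 3319/20319*2/15 + 5422/20319*2/15 + 3880/20319*2/15 = 732/6773 = pi_2  (ok)
  1834/6773*1/5 + 732/6773*2/15 + 3319/20319*1/15 + 5422/20319*4/15 + 3880/20319*1/15 = 3319/20319 = pi_3  (ok)
  1834/6773*7/15 + 732/6773*2/15 + 3319/20319*2/15 + 5422/20319*1/5 + 3880/20319*4/15 = 5422/20319 = pi_4  (ok)
  1834/6773*1/5 + 732/6773*2/15 + 3319/20319*4/15 + 5422/20319*1/5 + 3880/20319*2/15 = 3880/20319 = pi_5  (ok)

Answer: 1834/6773 732/6773 3319/20319 5422/20319 3880/20319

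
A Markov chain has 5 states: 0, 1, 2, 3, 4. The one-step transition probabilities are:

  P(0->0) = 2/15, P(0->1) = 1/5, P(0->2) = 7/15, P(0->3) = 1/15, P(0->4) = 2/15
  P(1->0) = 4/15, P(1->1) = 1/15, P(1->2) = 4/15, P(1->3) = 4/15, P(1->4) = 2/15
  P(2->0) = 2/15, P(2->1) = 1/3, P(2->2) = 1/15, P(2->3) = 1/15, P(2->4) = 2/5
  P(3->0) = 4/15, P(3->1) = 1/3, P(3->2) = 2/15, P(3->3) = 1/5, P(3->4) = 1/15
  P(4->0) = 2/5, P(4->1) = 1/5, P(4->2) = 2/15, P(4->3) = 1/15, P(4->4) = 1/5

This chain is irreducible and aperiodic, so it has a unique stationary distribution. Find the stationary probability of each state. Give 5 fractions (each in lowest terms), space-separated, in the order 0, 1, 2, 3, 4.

The stationary distribution satisfies pi = pi * P, i.e.:
  pi_0 = 2/15*pi_0 + 4/15*pi_1 + 2/15*pi_2 + 4/15*pi_3 + 2/5*pi_4
  pi_1 = 1/5*pi_0 + 1/15*pi_1 + 1/3*pi_2 + 1/3*pi_3 + 1/5*pi_4
  pi_2 = 7/15*pi_0 + 4/15*pi_1 + 1/15*pi_2 + 2/15*pi_3 + 2/15*pi_4
  pi_3 = 1/15*pi_0 + 4/15*pi_1 + 1/15*pi_2 + 1/5*pi_3 + 1/15*pi_4
  pi_4 = 2/15*pi_0 + 2/15*pi_1 + 2/5*pi_2 + 1/15*pi_3 + 1/5*pi_4
with normalization: pi_0 + pi_1 + pi_2 + pi_3 + pi_4 = 1.

Using the first 4 balance equations plus normalization, the linear system A*pi = b is:
  [-13/15, 4/15, 2/15, 4/15, 2/5] . pi = 0
  [1/5, -14/15, 1/3, 1/3, 1/5] . pi = 0
  [7/15, 4/15, -14/15, 2/15, 2/15] . pi = 0
  [1/15, 4/15, 1/15, -4/5, 1/15] . pi = 0
  [1, 1, 1, 1, 1] . pi = 1

Solving yields:
  pi_0 = 13/56
  pi_1 = 1879/8624
  pi_2 = 3877/17248
  pi_3 = 1097/8624
  pi_4 = 3415/17248

Verification (pi * P):
  13/56*2/15 + 1879/8624*4/15 + 3877/17248*2/15 + 1097/8624*4/15 + 3415/17248*2/5 = 13/56 = pi_0  (ok)
  13/56*1/5 + 1879/8624*1/15 + 3877/17248*1/3 + 1097/8624*1/3 + 3415/17248*1/5 = 1879/8624 = pi_1  (ok)
  13/56*7/15 + 1879/8624*4/15 + 3877/17248*1/15 + 1097/8624*2/15 + 3415/17248*2/15 = 3877/17248 = pi_2  (ok)
  13/56*1/15 + 1879/8624*4/15 + 3877/17248*1/15 + 1097/8624*1/5 + 3415/17248*1/15 = 1097/8624 = pi_3  (ok)
  13/56*2/15 + 1879/8624*2/15 + 3877/17248*2/5 + 1097/8624*1/15 + 3415/17248*1/5 = 3415/17248 = pi_4  (ok)

Answer: 13/56 1879/8624 3877/17248 1097/8624 3415/17248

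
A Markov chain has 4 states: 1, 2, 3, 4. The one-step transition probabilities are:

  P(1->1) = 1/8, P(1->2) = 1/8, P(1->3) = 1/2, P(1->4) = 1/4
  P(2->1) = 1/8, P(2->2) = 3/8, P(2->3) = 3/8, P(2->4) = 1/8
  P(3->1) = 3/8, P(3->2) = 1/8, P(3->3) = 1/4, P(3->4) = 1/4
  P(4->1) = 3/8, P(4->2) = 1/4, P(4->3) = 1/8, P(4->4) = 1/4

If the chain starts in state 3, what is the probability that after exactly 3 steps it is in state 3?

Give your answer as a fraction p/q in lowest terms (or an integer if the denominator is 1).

Answer: 157/512

Derivation:
Computing P^3 by repeated multiplication:
P^1 =
  1: [1/8, 1/8, 1/2, 1/4]
  2: [1/8, 3/8, 3/8, 1/8]
  3: [3/8, 1/8, 1/4, 1/4]
  4: [3/8, 1/4, 1/8, 1/4]
P^2 =
  1: [5/16, 3/16, 17/64, 15/64]
  2: [1/4, 15/64, 5/16, 13/64]
  3: [1/4, 3/16, 21/64, 15/64]
  4: [7/32, 7/32, 11/32, 7/32]
P^3 =
  1: [1/4, 103/512, 165/512, 29/128]
  2: [65/256, 107/512, 81/256, 113/512]
  3: [17/64, 103/512, 157/512, 29/128]
  4: [17/64, 53/256, 39/128, 57/256]

(P^3)[3 -> 3] = 157/512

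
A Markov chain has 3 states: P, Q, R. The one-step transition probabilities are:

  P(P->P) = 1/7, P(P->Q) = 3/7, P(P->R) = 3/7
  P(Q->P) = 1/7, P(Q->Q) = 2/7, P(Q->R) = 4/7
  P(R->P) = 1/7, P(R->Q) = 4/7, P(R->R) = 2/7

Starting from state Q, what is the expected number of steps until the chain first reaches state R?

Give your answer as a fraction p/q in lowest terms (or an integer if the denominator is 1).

Answer: 49/27

Derivation:
Let h_i = expected steps to first reach R from state i.
Boundary: h_R = 0.
First-step equations for the other states:
  h_P = 1 + 1/7*h_P + 3/7*h_Q + 3/7*h_R
  h_Q = 1 + 1/7*h_P + 2/7*h_Q + 4/7*h_R

Substituting h_R = 0 and rearranging gives the linear system (I - Q) h = 1:
  [6/7, -3/7] . (h_P, h_Q) = 1
  [-1/7, 5/7] . (h_P, h_Q) = 1

Solving yields:
  h_P = 56/27
  h_Q = 49/27

Starting state is Q, so the expected hitting time is h_Q = 49/27.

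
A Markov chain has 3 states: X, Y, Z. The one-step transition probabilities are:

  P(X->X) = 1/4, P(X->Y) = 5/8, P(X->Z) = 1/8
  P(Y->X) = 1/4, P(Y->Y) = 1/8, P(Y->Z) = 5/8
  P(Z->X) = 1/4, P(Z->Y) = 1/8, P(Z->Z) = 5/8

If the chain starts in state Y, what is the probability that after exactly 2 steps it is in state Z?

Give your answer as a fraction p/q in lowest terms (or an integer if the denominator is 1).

Answer: 1/2

Derivation:
Computing P^2 by repeated multiplication:
P^1 =
  X: [1/4, 5/8, 1/8]
  Y: [1/4, 1/8, 5/8]
  Z: [1/4, 1/8, 5/8]
P^2 =
  X: [1/4, 1/4, 1/2]
  Y: [1/4, 1/4, 1/2]
  Z: [1/4, 1/4, 1/2]

(P^2)[Y -> Z] = 1/2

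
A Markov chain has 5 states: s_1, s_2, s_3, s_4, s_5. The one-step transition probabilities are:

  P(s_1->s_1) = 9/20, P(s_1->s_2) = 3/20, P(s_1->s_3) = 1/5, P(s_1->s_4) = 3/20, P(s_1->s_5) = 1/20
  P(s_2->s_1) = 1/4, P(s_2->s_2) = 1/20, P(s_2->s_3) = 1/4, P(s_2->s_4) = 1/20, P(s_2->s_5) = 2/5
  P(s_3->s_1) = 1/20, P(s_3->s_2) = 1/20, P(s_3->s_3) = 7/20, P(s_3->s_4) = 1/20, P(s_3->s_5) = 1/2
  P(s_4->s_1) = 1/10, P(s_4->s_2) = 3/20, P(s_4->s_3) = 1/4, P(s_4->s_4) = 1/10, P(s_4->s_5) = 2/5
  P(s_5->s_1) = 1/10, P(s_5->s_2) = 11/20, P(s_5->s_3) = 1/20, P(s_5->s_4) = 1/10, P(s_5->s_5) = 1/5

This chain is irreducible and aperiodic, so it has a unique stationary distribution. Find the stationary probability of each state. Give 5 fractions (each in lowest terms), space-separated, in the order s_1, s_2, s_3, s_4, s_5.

The stationary distribution satisfies pi = pi * P, i.e.:
  pi_s_1 = 9/20*pi_s_1 + 1/4*pi_s_2 + 1/20*pi_s_3 + 1/10*pi_s_4 + 1/10*pi_s_5
  pi_s_2 = 3/20*pi_s_1 + 1/20*pi_s_2 + 1/20*pi_s_3 + 3/20*pi_s_4 + 11/20*pi_s_5
  pi_s_3 = 1/5*pi_s_1 + 1/4*pi_s_2 + 7/20*pi_s_3 + 1/4*pi_s_4 + 1/20*pi_s_5
  pi_s_4 = 3/20*pi_s_1 + 1/20*pi_s_2 + 1/20*pi_s_3 + 1/10*pi_s_4 + 1/10*pi_s_5
  pi_s_5 = 1/20*pi_s_1 + 2/5*pi_s_2 + 1/2*pi_s_3 + 2/5*pi_s_4 + 1/5*pi_s_5
with normalization: pi_s_1 + pi_s_2 + pi_s_3 + pi_s_4 + pi_s_5 = 1.

Using the first 4 balance equations plus normalization, the linear system A*pi = b is:
  [-11/20, 1/4, 1/20, 1/10, 1/10] . pi = 0
  [3/20, -19/20, 1/20, 3/20, 11/20] . pi = 0
  [1/5, 1/4, -13/20, 1/4, 1/20] . pi = 0
  [3/20, 1/20, 1/20, -9/10, 1/10] . pi = 0
  [1, 1, 1, 1, 1] . pi = 1

Solving yields:
  pi_s_1 = 341/1792
  pi_s_2 = 807/3584
  pi_s_3 = 723/3584
  pi_s_4 = 79/896
  pi_s_5 = 33/112

Verification (pi * P):
  341/1792*9/20 + 807/3584*1/4 + 723/3584*1/20 + 79/896*1/10 + 33/112*1/10 = 341/1792 = pi_s_1  (ok)
  341/1792*3/20 + 807/3584*1/20 + 723/3584*1/20 + 79/896*3/20 + 33/112*11/20 = 807/3584 = pi_s_2  (ok)
  341/1792*1/5 + 807/3584*1/4 + 723/3584*7/20 + 79/896*1/4 + 33/112*1/20 = 723/3584 = pi_s_3  (ok)
  341/1792*3/20 + 807/3584*1/20 + 723/3584*1/20 + 79/896*1/10 + 33/112*1/10 = 79/896 = pi_s_4  (ok)
  341/1792*1/20 + 807/3584*2/5 + 723/3584*1/2 + 79/896*2/5 + 33/112*1/5 = 33/112 = pi_s_5  (ok)

Answer: 341/1792 807/3584 723/3584 79/896 33/112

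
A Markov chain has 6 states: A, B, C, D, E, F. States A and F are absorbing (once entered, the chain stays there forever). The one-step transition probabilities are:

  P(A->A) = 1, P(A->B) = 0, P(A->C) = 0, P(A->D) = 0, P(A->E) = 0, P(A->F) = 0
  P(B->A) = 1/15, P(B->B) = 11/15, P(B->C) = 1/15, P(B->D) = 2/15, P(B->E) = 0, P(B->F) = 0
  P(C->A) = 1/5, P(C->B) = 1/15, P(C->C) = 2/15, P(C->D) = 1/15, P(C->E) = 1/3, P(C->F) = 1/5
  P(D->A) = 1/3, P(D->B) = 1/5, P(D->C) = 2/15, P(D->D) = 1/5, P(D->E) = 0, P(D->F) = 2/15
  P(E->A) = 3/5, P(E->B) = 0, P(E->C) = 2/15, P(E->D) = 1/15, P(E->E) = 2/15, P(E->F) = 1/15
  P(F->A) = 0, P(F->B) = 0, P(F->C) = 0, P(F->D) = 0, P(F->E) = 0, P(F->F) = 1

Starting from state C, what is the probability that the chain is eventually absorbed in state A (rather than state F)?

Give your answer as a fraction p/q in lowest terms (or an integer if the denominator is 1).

Let a_i = P(absorbed in A | start in state i).
Boundary conditions: a_A = 1, a_F = 0.
For each transient state i, a_i = sum_j P(i->j) * a_j:
  a_B = 1/15*a_A + 11/15*a_B + 1/15*a_C + 2/15*a_D + 0*a_E + 0*a_F
  a_C = 1/5*a_A + 1/15*a_B + 2/15*a_C + 1/15*a_D + 1/3*a_E + 1/5*a_F
  a_D = 1/3*a_A + 1/5*a_B + 2/15*a_C + 1/5*a_D + 0*a_E + 2/15*a_F
  a_E = 3/5*a_A + 0*a_B + 2/15*a_C + 1/15*a_D + 2/15*a_E + 1/15*a_F

Substituting a_A = 1 and a_F = 0, rearrange to (I - Q) a = r where r[i] = P(i -> A):
  [4/15, -1/15, -2/15, 0] . (a_B, a_C, a_D, a_E) = 1/15
  [-1/15, 13/15, -1/15, -1/3] . (a_B, a_C, a_D, a_E) = 1/5
  [-1/5, -2/15, 4/5, 0] . (a_B, a_C, a_D, a_E) = 1/3
  [0, -2/15, -1/15, 13/15] . (a_B, a_C, a_D, a_E) = 3/5

Solving yields:
  a_B = 153/196
  a_C = 151/224
  a_D = 2271/3136
  a_E = 2671/3136

Starting state is C, so the absorption probability is a_C = 151/224.

Answer: 151/224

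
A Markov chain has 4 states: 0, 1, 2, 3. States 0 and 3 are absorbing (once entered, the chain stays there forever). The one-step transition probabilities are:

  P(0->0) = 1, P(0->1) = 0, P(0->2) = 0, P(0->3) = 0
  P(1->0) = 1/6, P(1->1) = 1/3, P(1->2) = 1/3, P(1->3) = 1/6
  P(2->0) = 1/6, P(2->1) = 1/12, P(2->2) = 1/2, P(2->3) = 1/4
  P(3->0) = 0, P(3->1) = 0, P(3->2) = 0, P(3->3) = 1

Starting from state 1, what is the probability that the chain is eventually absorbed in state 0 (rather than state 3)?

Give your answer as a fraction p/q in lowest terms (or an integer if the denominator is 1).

Let a_i = P(absorbed in 0 | start in state i).
Boundary conditions: a_0 = 1, a_3 = 0.
For each transient state i, a_i = sum_j P(i->j) * a_j:
  a_1 = 1/6*a_0 + 1/3*a_1 + 1/3*a_2 + 1/6*a_3
  a_2 = 1/6*a_0 + 1/12*a_1 + 1/2*a_2 + 1/4*a_3

Substituting a_0 = 1 and a_3 = 0, rearrange to (I - Q) a = r where r[i] = P(i -> 0):
  [2/3, -1/3] . (a_1, a_2) = 1/6
  [-1/12, 1/2] . (a_1, a_2) = 1/6

Solving yields:
  a_1 = 5/11
  a_2 = 9/22

Starting state is 1, so the absorption probability is a_1 = 5/11.

Answer: 5/11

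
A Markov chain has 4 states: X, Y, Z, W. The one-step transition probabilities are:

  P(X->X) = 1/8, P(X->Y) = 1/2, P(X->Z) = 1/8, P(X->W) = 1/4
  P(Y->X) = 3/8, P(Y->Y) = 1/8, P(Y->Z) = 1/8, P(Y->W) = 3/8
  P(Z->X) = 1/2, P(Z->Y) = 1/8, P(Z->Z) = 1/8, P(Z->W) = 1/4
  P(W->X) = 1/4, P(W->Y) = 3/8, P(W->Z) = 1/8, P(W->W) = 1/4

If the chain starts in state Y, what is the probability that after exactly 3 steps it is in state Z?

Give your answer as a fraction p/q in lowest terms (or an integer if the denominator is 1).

Computing P^3 by repeated multiplication:
P^1 =
  X: [1/8, 1/2, 1/8, 1/4]
  Y: [3/8, 1/8, 1/8, 3/8]
  Z: [1/2, 1/8, 1/8, 1/4]
  W: [1/4, 3/8, 1/8, 1/4]
P^2 =
  X: [21/64, 15/64, 1/8, 5/16]
  Y: [1/4, 23/64, 1/8, 17/64]
  Z: [15/64, 3/8, 1/8, 17/64]
  W: [19/64, 9/32, 1/8, 19/64]
P^3 =
  X: [69/256, 167/512, 1/8, 143/512]
  Y: [151/512, 73/256, 1/8, 151/512]
  Z: [153/512, 143/512, 1/8, 19/64]
  W: [143/512, 159/512, 1/8, 73/256]

(P^3)[Y -> Z] = 1/8

Answer: 1/8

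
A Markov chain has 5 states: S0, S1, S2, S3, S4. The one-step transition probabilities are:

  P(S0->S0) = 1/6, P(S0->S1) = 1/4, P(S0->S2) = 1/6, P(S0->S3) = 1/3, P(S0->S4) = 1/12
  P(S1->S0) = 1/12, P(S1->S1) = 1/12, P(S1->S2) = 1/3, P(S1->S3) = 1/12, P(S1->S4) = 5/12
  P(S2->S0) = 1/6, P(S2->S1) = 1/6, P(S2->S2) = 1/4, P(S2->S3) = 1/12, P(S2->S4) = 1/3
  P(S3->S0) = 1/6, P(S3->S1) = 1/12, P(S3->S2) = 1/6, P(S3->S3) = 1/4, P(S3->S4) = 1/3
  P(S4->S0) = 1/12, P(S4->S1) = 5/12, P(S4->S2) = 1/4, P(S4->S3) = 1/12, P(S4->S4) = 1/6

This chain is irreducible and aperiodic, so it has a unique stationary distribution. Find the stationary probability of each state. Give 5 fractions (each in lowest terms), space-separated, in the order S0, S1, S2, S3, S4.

The stationary distribution satisfies pi = pi * P, i.e.:
  pi_S0 = 1/6*pi_S0 + 1/12*pi_S1 + 1/6*pi_S2 + 1/6*pi_S3 + 1/12*pi_S4
  pi_S1 = 1/4*pi_S0 + 1/12*pi_S1 + 1/6*pi_S2 + 1/12*pi_S3 + 5/12*pi_S4
  pi_S2 = 1/6*pi_S0 + 1/3*pi_S1 + 1/4*pi_S2 + 1/6*pi_S3 + 1/4*pi_S4
  pi_S3 = 1/3*pi_S0 + 1/12*pi_S1 + 1/12*pi_S2 + 1/4*pi_S3 + 1/12*pi_S4
  pi_S4 = 1/12*pi_S0 + 5/12*pi_S1 + 1/3*pi_S2 + 1/3*pi_S3 + 1/6*pi_S4
with normalization: pi_S0 + pi_S1 + pi_S2 + pi_S3 + pi_S4 = 1.

Using the first 4 balance equations plus normalization, the linear system A*pi = b is:
  [-5/6, 1/12, 1/6, 1/6, 1/12] . pi = 0
  [1/4, -11/12, 1/6, 1/12, 5/12] . pi = 0
  [1/6, 1/3, -3/4, 1/6, 1/4] . pi = 0
  [1/3, 1/12, 1/12, -3/4, 1/12] . pi = 0
  [1, 1, 1, 1, 1] . pi = 1

Solving yields:
  pi_S0 = 59/469
  pi_S1 = 507/2345
  pi_S2 = 577/2345
  pi_S3 = 323/2345
  pi_S4 = 643/2345

Verification (pi * P):
  59/469*1/6 + 507/2345*1/12 + 577/2345*1/6 + 323/2345*1/6 + 643/2345*1/12 = 59/469 = pi_S0  (ok)
  59/469*1/4 + 507/2345*1/12 + 577/2345*1/6 + 323/2345*1/12 + 643/2345*5/12 = 507/2345 = pi_S1  (ok)
  59/469*1/6 + 507/2345*1/3 + 577/2345*1/4 + 323/2345*1/6 + 643/2345*1/4 = 577/2345 = pi_S2  (ok)
  59/469*1/3 + 507/2345*1/12 + 577/2345*1/12 + 323/2345*1/4 + 643/2345*1/12 = 323/2345 = pi_S3  (ok)
  59/469*1/12 + 507/2345*5/12 + 577/2345*1/3 + 323/2345*1/3 + 643/2345*1/6 = 643/2345 = pi_S4  (ok)

Answer: 59/469 507/2345 577/2345 323/2345 643/2345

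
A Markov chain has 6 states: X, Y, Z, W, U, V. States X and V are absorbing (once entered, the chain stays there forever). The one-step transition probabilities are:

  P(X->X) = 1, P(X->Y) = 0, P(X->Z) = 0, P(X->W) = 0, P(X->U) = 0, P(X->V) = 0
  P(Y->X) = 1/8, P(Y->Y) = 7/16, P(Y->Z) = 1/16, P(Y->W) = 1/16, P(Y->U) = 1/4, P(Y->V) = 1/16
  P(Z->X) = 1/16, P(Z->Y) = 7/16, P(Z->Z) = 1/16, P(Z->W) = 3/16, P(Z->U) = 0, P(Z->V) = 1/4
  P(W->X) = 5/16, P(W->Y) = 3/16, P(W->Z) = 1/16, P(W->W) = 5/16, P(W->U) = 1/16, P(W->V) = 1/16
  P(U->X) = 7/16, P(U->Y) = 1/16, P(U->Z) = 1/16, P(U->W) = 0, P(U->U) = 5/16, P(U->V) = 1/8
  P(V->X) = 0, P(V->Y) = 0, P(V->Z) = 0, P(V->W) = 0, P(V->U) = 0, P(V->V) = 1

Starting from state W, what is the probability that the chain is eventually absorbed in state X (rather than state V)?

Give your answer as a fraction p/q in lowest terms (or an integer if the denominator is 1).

Let a_i = P(absorbed in X | start in state i).
Boundary conditions: a_X = 1, a_V = 0.
For each transient state i, a_i = sum_j P(i->j) * a_j:
  a_Y = 1/8*a_X + 7/16*a_Y + 1/16*a_Z + 1/16*a_W + 1/4*a_U + 1/16*a_V
  a_Z = 1/16*a_X + 7/16*a_Y + 1/16*a_Z + 3/16*a_W + 0*a_U + 1/4*a_V
  a_W = 5/16*a_X + 3/16*a_Y + 1/16*a_Z + 5/16*a_W + 1/16*a_U + 1/16*a_V
  a_U = 7/16*a_X + 1/16*a_Y + 1/16*a_Z + 0*a_W + 5/16*a_U + 1/8*a_V

Substituting a_X = 1 and a_V = 0, rearrange to (I - Q) a = r where r[i] = P(i -> X):
  [9/16, -1/16, -1/16, -1/4] . (a_Y, a_Z, a_W, a_U) = 1/8
  [-7/16, 15/16, -3/16, 0] . (a_Y, a_Z, a_W, a_U) = 1/16
  [-3/16, -1/16, 11/16, -1/16] . (a_Y, a_Z, a_W, a_U) = 5/16
  [-1/16, -1/16, 0, 11/16] . (a_Y, a_Z, a_W, a_U) = 7/16

Solving yields:
  a_Y = 3149/4492
  a_Z = 2455/4492
  a_W = 1715/2246
  a_U = 842/1123

Starting state is W, so the absorption probability is a_W = 1715/2246.

Answer: 1715/2246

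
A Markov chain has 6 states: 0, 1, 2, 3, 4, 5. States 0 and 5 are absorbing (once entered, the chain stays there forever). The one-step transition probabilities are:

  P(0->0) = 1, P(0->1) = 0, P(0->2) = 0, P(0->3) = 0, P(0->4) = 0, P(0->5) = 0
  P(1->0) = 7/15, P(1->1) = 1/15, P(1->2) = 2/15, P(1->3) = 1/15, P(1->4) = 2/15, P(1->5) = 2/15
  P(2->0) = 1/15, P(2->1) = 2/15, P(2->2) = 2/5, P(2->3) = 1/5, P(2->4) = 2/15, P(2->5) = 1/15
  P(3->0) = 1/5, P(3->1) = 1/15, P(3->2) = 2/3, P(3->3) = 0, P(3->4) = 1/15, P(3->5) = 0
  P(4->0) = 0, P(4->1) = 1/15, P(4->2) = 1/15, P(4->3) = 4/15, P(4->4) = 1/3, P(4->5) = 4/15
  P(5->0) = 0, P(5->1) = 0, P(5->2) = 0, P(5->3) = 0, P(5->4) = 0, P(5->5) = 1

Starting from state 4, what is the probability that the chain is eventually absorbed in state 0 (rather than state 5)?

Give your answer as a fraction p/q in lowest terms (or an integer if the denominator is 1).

Let a_i = P(absorbed in 0 | start in state i).
Boundary conditions: a_0 = 1, a_5 = 0.
For each transient state i, a_i = sum_j P(i->j) * a_j:
  a_1 = 7/15*a_0 + 1/15*a_1 + 2/15*a_2 + 1/15*a_3 + 2/15*a_4 + 2/15*a_5
  a_2 = 1/15*a_0 + 2/15*a_1 + 2/5*a_2 + 1/5*a_3 + 2/15*a_4 + 1/15*a_5
  a_3 = 1/5*a_0 + 1/15*a_1 + 2/3*a_2 + 0*a_3 + 1/15*a_4 + 0*a_5
  a_4 = 0*a_0 + 1/15*a_1 + 1/15*a_2 + 4/15*a_3 + 1/3*a_4 + 4/15*a_5

Substituting a_0 = 1 and a_5 = 0, rearrange to (I - Q) a = r where r[i] = P(i -> 0):
  [14/15, -2/15, -1/15, -2/15] . (a_1, a_2, a_3, a_4) = 7/15
  [-2/15, 3/5, -1/5, -2/15] . (a_1, a_2, a_3, a_4) = 1/15
  [-1/15, -2/3, 1, -1/15] . (a_1, a_2, a_3, a_4) = 1/5
  [-1/15, -1/15, -4/15, 2/3] . (a_1, a_2, a_3, a_4) = 0

Solving yields:
  a_1 = 2512/3687
  a_2 = 692/1229
  a_3 = 2383/3687
  a_4 = 1412/3687

Starting state is 4, so the absorption probability is a_4 = 1412/3687.

Answer: 1412/3687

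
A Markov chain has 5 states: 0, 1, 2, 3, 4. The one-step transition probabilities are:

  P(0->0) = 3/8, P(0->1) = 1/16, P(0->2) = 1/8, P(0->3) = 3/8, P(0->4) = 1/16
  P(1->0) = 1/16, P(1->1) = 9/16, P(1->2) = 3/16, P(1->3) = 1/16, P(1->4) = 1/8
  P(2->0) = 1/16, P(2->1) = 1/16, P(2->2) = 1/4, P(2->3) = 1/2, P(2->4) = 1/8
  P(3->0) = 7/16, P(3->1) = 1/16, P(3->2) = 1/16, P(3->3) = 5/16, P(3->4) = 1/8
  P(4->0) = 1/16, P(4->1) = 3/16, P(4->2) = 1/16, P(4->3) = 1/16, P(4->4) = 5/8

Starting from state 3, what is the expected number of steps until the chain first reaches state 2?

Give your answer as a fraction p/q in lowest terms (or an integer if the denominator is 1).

Let h_i = expected steps to first reach 2 from state i.
Boundary: h_2 = 0.
First-step equations for the other states:
  h_0 = 1 + 3/8*h_0 + 1/16*h_1 + 1/8*h_2 + 3/8*h_3 + 1/16*h_4
  h_1 = 1 + 1/16*h_0 + 9/16*h_1 + 3/16*h_2 + 1/16*h_3 + 1/8*h_4
  h_3 = 1 + 7/16*h_0 + 1/16*h_1 + 1/16*h_2 + 5/16*h_3 + 1/8*h_4
  h_4 = 1 + 1/16*h_0 + 3/16*h_1 + 1/16*h_2 + 1/16*h_3 + 5/8*h_4

Substituting h_2 = 0 and rearranging gives the linear system (I - Q) h = 1:
  [5/8, -1/16, -3/8, -1/16] . (h_0, h_1, h_3, h_4) = 1
  [-1/16, 7/16, -1/16, -1/8] . (h_0, h_1, h_3, h_4) = 1
  [-7/16, -1/16, 11/16, -1/8] . (h_0, h_1, h_3, h_4) = 1
  [-1/16, -3/16, -1/16, 3/8] . (h_0, h_1, h_3, h_4) = 1

Solving yields:
  h_0 = 3872/419
  h_1 = 3264/419
  h_3 = 4112/419
  h_4 = 4080/419

Starting state is 3, so the expected hitting time is h_3 = 4112/419.

Answer: 4112/419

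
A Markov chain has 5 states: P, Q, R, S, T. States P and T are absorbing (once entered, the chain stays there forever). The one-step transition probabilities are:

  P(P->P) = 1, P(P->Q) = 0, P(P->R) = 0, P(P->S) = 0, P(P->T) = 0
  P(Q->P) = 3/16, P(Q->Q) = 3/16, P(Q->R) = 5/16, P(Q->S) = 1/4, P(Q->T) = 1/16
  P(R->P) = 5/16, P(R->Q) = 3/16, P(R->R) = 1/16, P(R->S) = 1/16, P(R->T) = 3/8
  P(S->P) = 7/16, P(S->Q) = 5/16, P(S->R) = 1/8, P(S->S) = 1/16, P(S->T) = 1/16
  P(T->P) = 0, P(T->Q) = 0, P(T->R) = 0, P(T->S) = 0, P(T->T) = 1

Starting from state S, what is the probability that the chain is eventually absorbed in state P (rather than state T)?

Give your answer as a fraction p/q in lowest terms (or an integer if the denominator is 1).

Let a_i = P(absorbed in P | start in state i).
Boundary conditions: a_P = 1, a_T = 0.
For each transient state i, a_i = sum_j P(i->j) * a_j:
  a_Q = 3/16*a_P + 3/16*a_Q + 5/16*a_R + 1/4*a_S + 1/16*a_T
  a_R = 5/16*a_P + 3/16*a_Q + 1/16*a_R + 1/16*a_S + 3/8*a_T
  a_S = 7/16*a_P + 5/16*a_Q + 1/8*a_R + 1/16*a_S + 1/16*a_T

Substituting a_P = 1 and a_T = 0, rearrange to (I - Q) a = r where r[i] = P(i -> P):
  [13/16, -5/16, -1/4] . (a_Q, a_R, a_S) = 3/16
  [-3/16, 15/16, -1/16] . (a_Q, a_R, a_S) = 5/16
  [-5/16, -1/8, 15/16] . (a_Q, a_R, a_S) = 7/16

Solving yields:
  a_Q = 513/775
  a_R = 16/31
  a_S = 586/775

Starting state is S, so the absorption probability is a_S = 586/775.

Answer: 586/775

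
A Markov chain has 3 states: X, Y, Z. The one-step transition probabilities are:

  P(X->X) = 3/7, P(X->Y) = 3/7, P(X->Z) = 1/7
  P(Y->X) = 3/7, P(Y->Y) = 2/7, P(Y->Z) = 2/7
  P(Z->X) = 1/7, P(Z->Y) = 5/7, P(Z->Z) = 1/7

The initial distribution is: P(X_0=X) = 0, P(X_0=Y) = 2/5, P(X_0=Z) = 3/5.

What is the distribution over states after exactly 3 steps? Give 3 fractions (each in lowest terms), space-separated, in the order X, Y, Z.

Propagating the distribution step by step (d_{t+1} = d_t * P):
d_0 = (X=0, Y=2/5, Z=3/5)
  d_1[X] = 0*3/7 + 2/5*3/7 + 3/5*1/7 = 9/35
  d_1[Y] = 0*3/7 + 2/5*2/7 + 3/5*5/7 = 19/35
  d_1[Z] = 0*1/7 + 2/5*2/7 + 3/5*1/7 = 1/5
d_1 = (X=9/35, Y=19/35, Z=1/5)
  d_2[X] = 9/35*3/7 + 19/35*3/7 + 1/5*1/7 = 13/35
  d_2[Y] = 9/35*3/7 + 19/35*2/7 + 1/5*5/7 = 20/49
  d_2[Z] = 9/35*1/7 + 19/35*2/7 + 1/5*1/7 = 54/245
d_2 = (X=13/35, Y=20/49, Z=54/245)
  d_3[X] = 13/35*3/7 + 20/49*3/7 + 54/245*1/7 = 627/1715
  d_3[Y] = 13/35*3/7 + 20/49*2/7 + 54/245*5/7 = 743/1715
  d_3[Z] = 13/35*1/7 + 20/49*2/7 + 54/245*1/7 = 69/343
d_3 = (X=627/1715, Y=743/1715, Z=69/343)

Answer: 627/1715 743/1715 69/343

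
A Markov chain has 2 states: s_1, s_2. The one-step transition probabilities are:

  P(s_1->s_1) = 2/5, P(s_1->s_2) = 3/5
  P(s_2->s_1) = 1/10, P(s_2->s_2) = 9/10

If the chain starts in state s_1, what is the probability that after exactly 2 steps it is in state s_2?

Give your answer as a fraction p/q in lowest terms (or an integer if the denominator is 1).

Computing P^2 by repeated multiplication:
P^1 =
  s_1: [2/5, 3/5]
  s_2: [1/10, 9/10]
P^2 =
  s_1: [11/50, 39/50]
  s_2: [13/100, 87/100]

(P^2)[s_1 -> s_2] = 39/50

Answer: 39/50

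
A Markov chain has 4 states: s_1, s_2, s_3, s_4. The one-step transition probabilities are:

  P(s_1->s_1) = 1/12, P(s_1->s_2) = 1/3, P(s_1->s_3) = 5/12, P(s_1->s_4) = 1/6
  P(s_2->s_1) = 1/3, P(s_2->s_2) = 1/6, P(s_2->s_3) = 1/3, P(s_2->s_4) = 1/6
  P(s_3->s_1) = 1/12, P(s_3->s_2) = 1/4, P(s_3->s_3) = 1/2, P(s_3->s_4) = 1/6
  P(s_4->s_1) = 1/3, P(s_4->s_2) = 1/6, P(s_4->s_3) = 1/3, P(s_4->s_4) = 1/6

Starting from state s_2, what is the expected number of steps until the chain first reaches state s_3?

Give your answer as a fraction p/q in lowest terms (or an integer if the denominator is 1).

Answer: 45/16

Derivation:
Let h_i = expected steps to first reach s_3 from state i.
Boundary: h_s_3 = 0.
First-step equations for the other states:
  h_s_1 = 1 + 1/12*h_s_1 + 1/3*h_s_2 + 5/12*h_s_3 + 1/6*h_s_4
  h_s_2 = 1 + 1/3*h_s_1 + 1/6*h_s_2 + 1/3*h_s_3 + 1/6*h_s_4
  h_s_4 = 1 + 1/3*h_s_1 + 1/6*h_s_2 + 1/3*h_s_3 + 1/6*h_s_4

Substituting h_s_3 = 0 and rearranging gives the linear system (I - Q) h = 1:
  [11/12, -1/3, -1/6] . (h_s_1, h_s_2, h_s_4) = 1
  [-1/3, 5/6, -1/6] . (h_s_1, h_s_2, h_s_4) = 1
  [-1/3, -1/6, 5/6] . (h_s_1, h_s_2, h_s_4) = 1

Solving yields:
  h_s_1 = 21/8
  h_s_2 = 45/16
  h_s_4 = 45/16

Starting state is s_2, so the expected hitting time is h_s_2 = 45/16.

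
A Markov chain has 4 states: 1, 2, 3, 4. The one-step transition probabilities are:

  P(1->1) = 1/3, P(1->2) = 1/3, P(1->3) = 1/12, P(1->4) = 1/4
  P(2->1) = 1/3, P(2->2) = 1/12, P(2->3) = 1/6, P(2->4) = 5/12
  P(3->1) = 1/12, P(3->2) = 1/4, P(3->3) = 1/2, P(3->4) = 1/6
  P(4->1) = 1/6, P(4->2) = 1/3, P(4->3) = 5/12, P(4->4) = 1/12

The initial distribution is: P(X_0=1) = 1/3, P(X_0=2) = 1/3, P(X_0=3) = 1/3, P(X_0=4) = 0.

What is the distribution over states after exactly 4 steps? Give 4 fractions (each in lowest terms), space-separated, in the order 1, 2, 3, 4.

Propagating the distribution step by step (d_{t+1} = d_t * P):
d_0 = (1=1/3, 2=1/3, 3=1/3, 4=0)
  d_1[1] = 1/3*1/3 + 1/3*1/3 + 1/3*1/12 + 0*1/6 = 1/4
  d_1[2] = 1/3*1/3 + 1/3*1/12 + 1/3*1/4 + 0*1/3 = 2/9
  d_1[3] = 1/3*1/12 + 1/3*1/6 + 1/3*1/2 + 0*5/12 = 1/4
  d_1[4] = 1/3*1/4 + 1/3*5/12 + 1/3*1/6 + 0*1/12 = 5/18
d_1 = (1=1/4, 2=2/9, 3=1/4, 4=5/18)
  d_2[1] = 1/4*1/3 + 2/9*1/3 + 1/4*1/12 + 5/18*1/6 = 97/432
  d_2[2] = 1/4*1/3 + 2/9*1/12 + 1/4*1/4 + 5/18*1/3 = 37/144
  d_2[3] = 1/4*1/12 + 2/9*1/6 + 1/4*1/2 + 5/18*5/12 = 43/144
  d_2[4] = 1/4*1/4 + 2/9*5/12 + 1/4*1/6 + 5/18*1/12 = 95/432
d_2 = (1=97/432, 2=37/144, 3=43/144, 4=95/432)
  d_3[1] = 97/432*1/3 + 37/144*1/3 + 43/144*1/12 + 95/432*1/6 = 1151/5184
  d_3[2] = 97/432*1/3 + 37/144*1/12 + 43/144*1/4 + 95/432*1/3 = 211/864
  d_3[3] = 97/432*1/12 + 37/144*1/6 + 43/144*1/2 + 95/432*5/12 = 49/162
  d_3[4] = 97/432*1/4 + 37/144*5/12 + 43/144*1/6 + 95/432*1/12 = 1199/5184
d_3 = (1=1151/5184, 2=211/864, 3=49/162, 4=1199/5184)
  d_4[1] = 1151/5184*1/3 + 211/864*1/3 + 49/162*1/12 + 1199/5184*1/6 = 6817/31104
  d_4[2] = 1151/5184*1/3 + 211/864*1/12 + 49/162*1/4 + 1199/5184*1/3 = 7685/31104
  d_4[3] = 1151/5184*1/12 + 211/864*1/6 + 49/162*1/2 + 1199/5184*5/12 = 3181/10368
  d_4[4] = 1151/5184*1/4 + 211/864*5/12 + 49/162*1/6 + 1199/5184*1/12 = 2353/10368
d_4 = (1=6817/31104, 2=7685/31104, 3=3181/10368, 4=2353/10368)

Answer: 6817/31104 7685/31104 3181/10368 2353/10368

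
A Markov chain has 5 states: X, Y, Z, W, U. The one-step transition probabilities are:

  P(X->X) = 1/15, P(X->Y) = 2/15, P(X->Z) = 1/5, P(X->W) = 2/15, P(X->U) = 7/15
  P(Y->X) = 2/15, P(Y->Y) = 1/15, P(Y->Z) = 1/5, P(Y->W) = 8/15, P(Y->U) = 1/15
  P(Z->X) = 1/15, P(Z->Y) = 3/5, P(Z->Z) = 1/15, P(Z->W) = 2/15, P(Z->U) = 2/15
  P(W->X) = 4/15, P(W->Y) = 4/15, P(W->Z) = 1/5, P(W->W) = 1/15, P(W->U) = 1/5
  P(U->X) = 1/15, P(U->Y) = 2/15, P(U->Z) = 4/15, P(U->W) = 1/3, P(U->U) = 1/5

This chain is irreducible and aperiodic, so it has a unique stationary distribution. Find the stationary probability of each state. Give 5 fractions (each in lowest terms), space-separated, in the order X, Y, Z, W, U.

Answer: 5619/42374 5051/21187 3977/21187 10603/42374 4048/21187

Derivation:
The stationary distribution satisfies pi = pi * P, i.e.:
  pi_X = 1/15*pi_X + 2/15*pi_Y + 1/15*pi_Z + 4/15*pi_W + 1/15*pi_U
  pi_Y = 2/15*pi_X + 1/15*pi_Y + 3/5*pi_Z + 4/15*pi_W + 2/15*pi_U
  pi_Z = 1/5*pi_X + 1/5*pi_Y + 1/15*pi_Z + 1/5*pi_W + 4/15*pi_U
  pi_W = 2/15*pi_X + 8/15*pi_Y + 2/15*pi_Z + 1/15*pi_W + 1/3*pi_U
  pi_U = 7/15*pi_X + 1/15*pi_Y + 2/15*pi_Z + 1/5*pi_W + 1/5*pi_U
with normalization: pi_X + pi_Y + pi_Z + pi_W + pi_U = 1.

Using the first 4 balance equations plus normalization, the linear system A*pi = b is:
  [-14/15, 2/15, 1/15, 4/15, 1/15] . pi = 0
  [2/15, -14/15, 3/5, 4/15, 2/15] . pi = 0
  [1/5, 1/5, -14/15, 1/5, 4/15] . pi = 0
  [2/15, 8/15, 2/15, -14/15, 1/3] . pi = 0
  [1, 1, 1, 1, 1] . pi = 1

Solving yields:
  pi_X = 5619/42374
  pi_Y = 5051/21187
  pi_Z = 3977/21187
  pi_W = 10603/42374
  pi_U = 4048/21187

Verification (pi * P):
  5619/42374*1/15 + 5051/21187*2/15 + 3977/21187*1/15 + 10603/42374*4/15 + 4048/21187*1/15 = 5619/42374 = pi_X  (ok)
  5619/42374*2/15 + 5051/21187*1/15 + 3977/21187*3/5 + 10603/42374*4/15 + 4048/21187*2/15 = 5051/21187 = pi_Y  (ok)
  5619/42374*1/5 + 5051/21187*1/5 + 3977/21187*1/15 + 10603/42374*1/5 + 4048/21187*4/15 = 3977/21187 = pi_Z  (ok)
  5619/42374*2/15 + 5051/21187*8/15 + 3977/21187*2/15 + 10603/42374*1/15 + 4048/21187*1/3 = 10603/42374 = pi_W  (ok)
  5619/42374*7/15 + 5051/21187*1/15 + 3977/21187*2/15 + 10603/42374*1/5 + 4048/21187*1/5 = 4048/21187 = pi_U  (ok)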